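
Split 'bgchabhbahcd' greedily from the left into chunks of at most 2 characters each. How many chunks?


'bgchabhbahcd' has 12 characters.
Chunking with max size 2:
  Chunk 1: 'bg' (positions 0-1)
  Chunk 2: 'ch' (positions 2-3)
  Chunk 3: 'ab' (positions 4-5)
  Chunk 4: 'hb' (positions 6-7)
  Chunk 5: 'ah' (positions 8-9)
  Chunk 6: 'cd' (positions 10-11)
Total chunks: ceil(12 / 2) = 6

6


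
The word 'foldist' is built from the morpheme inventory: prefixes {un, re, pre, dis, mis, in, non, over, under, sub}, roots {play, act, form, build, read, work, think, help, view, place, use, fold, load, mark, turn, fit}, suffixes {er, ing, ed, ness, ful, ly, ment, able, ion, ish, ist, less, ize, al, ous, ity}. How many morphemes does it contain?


Segmenting 'foldist' against the inventory:
  'fold' -> root (morpheme 1)
  'ist' -> suffix (morpheme 2)
Total morphemes: 2

2


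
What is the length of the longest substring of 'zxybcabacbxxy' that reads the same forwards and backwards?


Scanning 'zxybcabacbxxy' for palindromic substrings.
Substring at positions 3-9: 'bcabacb'.
Check: reverse('bcabacb') = 'bcabacb' -> palindrome confirmed.
Neighbouring characters ('y' / 'x') break symmetry, so it cannot extend further.
No longer palindromic substring exists; longest length = 7

7


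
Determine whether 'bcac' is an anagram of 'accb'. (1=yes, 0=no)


Sort characters of 'bcac': 'abcc'
Sort characters of 'accb': 'abcc'
Sorted forms match -> they ARE anagrams
Result: 1

1


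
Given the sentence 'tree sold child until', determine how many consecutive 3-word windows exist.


Word trigrams from [4] words:
  Trigram 1: (tree sold child)
  Trigram 2: (sold child until)
Total word trigrams: 4 - 2 = 2

2


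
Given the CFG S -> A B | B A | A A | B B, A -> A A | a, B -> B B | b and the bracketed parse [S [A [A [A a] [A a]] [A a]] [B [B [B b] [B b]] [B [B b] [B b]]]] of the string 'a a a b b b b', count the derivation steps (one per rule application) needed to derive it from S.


Every bracketed nonterminal node [X ...] in the tree is produced by exactly one rule application.
Reading the tree off as a leftmost derivation:
  Step 1: S  =>  A B   (applied S -> A B)
  Step 2: A B  =>  A A B   (applied A -> A A)
  Step 3: A A B  =>  A A A B   (applied A -> A A)
  Step 4: A A A B  =>  a A A B   (applied A -> a)
  Step 5: a A A B  =>  a a A B   (applied A -> a)
  Step 6: a a A B  =>  a a a B   (applied A -> a)
  Step 7: a a a B  =>  a a a B B   (applied B -> B B)
  Step 8: a a a B B  =>  a a a B B B   (applied B -> B B)
  Step 9: a a a B B B  =>  a a a b B B   (applied B -> b)
  Step 10: a a a b B B  =>  a a a b b B   (applied B -> b)
  Step 11: a a a b b B  =>  a a a b b B B   (applied B -> B B)
  Step 12: a a a b b B B  =>  a a a b b b B   (applied B -> b)
  Step 13: a a a b b b B  =>  a a a b b b b   (applied B -> b)
Final yield: a a a b b b b
Total rewrite steps: 13

13


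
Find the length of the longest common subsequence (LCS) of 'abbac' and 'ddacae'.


DP table for LCS of 'abbac' and 'ddacae':
       d  d  a  c  a  e
    0  0  0  0  0  0  0
  a 0  0  0  1  1  1  1
  b 0  0  0  1  1  1  1
  b 0  0  0  1  1  1  1
  a 0  0  0  1  1  2  2
  c 0  0  0  1  2  2  2
LCS: 'aa'
LCS length = 2

2


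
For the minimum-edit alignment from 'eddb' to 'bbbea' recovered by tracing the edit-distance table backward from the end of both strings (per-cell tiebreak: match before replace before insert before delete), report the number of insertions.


Edit distance = 5. Backtracking from cell (4, 5) with preference match > replace > insert > delete,
then listing the resulting alignment 'eddb' -> 'bbbea' left to right:
  Step 1: insert 'b' [insertion #1]
  Step 2: replace e->b
  Step 3: replace d->b
  Step 4: replace d->e
  Step 5: replace b->a
Total insertions: 1

1


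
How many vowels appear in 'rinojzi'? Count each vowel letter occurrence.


Scanning each character of 'rinojzi':
  Position 1: 'r' -> consonant (running count: 0)
  Position 2: 'i' -> vowel (running count: 1)
  Position 3: 'n' -> consonant (running count: 1)
  Position 4: 'o' -> vowel (running count: 2)
  Position 5: 'j' -> consonant (running count: 2)
  Position 6: 'z' -> consonant (running count: 2)
  Position 7: 'i' -> vowel (running count: 3)
Total vowels: 3

3


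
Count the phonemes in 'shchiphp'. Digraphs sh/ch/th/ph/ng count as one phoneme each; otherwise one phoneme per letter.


Parsing 'shchiphp' greedily, digraphs first:
  'sh' -> digraph (1 consonant phoneme) (phonemes so far: 1)
  'ch' -> digraph (1 consonant phoneme) (phonemes so far: 2)
  'i' -> vowel phoneme (phonemes so far: 3)
  'ph' -> digraph (1 consonant phoneme) (phonemes so far: 4)
  'p' -> consonant phoneme (phonemes so far: 5)
Total phonemes: 5

5


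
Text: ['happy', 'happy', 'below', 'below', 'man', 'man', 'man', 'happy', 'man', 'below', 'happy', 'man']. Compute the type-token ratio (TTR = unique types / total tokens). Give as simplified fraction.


Tokens: 12
Unique types: ('below', 'happy', 'man') = 3
TTR = 3/12
Simplify: divide both by 3 -> 1/4
TTR = 1/4

1/4


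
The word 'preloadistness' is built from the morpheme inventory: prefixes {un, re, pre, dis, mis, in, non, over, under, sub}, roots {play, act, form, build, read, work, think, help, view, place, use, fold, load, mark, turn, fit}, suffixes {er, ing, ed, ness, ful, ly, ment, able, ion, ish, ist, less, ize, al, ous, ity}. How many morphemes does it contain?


Segmenting 'preloadistness' against the inventory:
  'pre' -> prefix (morpheme 1)
  'load' -> root (morpheme 2)
  'ist' -> suffix (morpheme 3)
  'ness' -> suffix (morpheme 4)
Total morphemes: 4

4


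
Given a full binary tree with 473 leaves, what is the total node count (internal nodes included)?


Leaf nodes (terminals): 473
Internal nodes = n - 1 = 473 - 1 = 472
Total = leaves + internal = 473 + 472 = 945

945


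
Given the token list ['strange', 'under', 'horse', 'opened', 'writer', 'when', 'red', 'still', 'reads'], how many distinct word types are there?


Listing all tokens and tracking unique types:
  Token 1: 'strange' -> NEW (unique so far: 1)
  Token 2: 'under' -> NEW (unique so far: 2)
  Token 3: 'horse' -> NEW (unique so far: 3)
  Token 4: 'opened' -> NEW (unique so far: 4)
  Token 5: 'writer' -> NEW (unique so far: 5)
  Token 6: 'when' -> NEW (unique so far: 6)
  Token 7: 'red' -> NEW (unique so far: 7)
  Token 8: 'still' -> NEW (unique so far: 8)
  Token 9: 'reads' -> NEW (unique so far: 9)
Unique types: ('horse', 'opened', 'reads', 'red', 'still', 'strange', 'under', 'when', 'writer')
Vocabulary size: 9

9


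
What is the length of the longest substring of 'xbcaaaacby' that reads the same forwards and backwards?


Scanning 'xbcaaaacby' for palindromic substrings.
Substring at positions 1-8: 'bcaaaacb'.
Check: reverse('bcaaaacb') = 'bcaaaacb' -> palindrome confirmed.
Neighbouring characters ('x' / 'y') break symmetry, so it cannot extend further.
No longer palindromic substring exists; longest length = 8

8


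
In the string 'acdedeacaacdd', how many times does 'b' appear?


Scanning 'acdedeacaacdd' for 'b':
  No matches found.
Total occurrences of 'b': 0

0


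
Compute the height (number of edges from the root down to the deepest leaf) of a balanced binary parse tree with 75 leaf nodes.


In a balanced binary tree with n leaves the deepest leaf is ceil(log2(n)) edges below the root.
log2(75) = 6.2288
ceil(6.2288) = 7
height (edges) = 7

7


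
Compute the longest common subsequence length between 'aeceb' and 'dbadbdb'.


DP table for LCS of 'aeceb' and 'dbadbdb':
       d  b  a  d  b  d  b
    0  0  0  0  0  0  0  0
  a 0  0  0  1  1  1  1  1
  e 0  0  0  1  1  1  1  1
  c 0  0  0  1  1  1  1  1
  e 0  0  0  1  1  1  1  1
  b 0  0  1  1  1  2  2  2
LCS: 'ab'
LCS length = 2

2


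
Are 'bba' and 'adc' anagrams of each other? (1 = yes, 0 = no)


Sort characters of 'bba': 'abb'
Sort characters of 'adc': 'acd'
Sorted forms differ -> they are NOT anagrams
Result: 0

0


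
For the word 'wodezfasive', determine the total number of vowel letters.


Scanning each character of 'wodezfasive':
  Position 1: 'w' -> consonant (running count: 0)
  Position 2: 'o' -> vowel (running count: 1)
  Position 3: 'd' -> consonant (running count: 1)
  Position 4: 'e' -> vowel (running count: 2)
  Position 5: 'z' -> consonant (running count: 2)
  Position 6: 'f' -> consonant (running count: 2)
  Position 7: 'a' -> vowel (running count: 3)
  Position 8: 's' -> consonant (running count: 3)
  Position 9: 'i' -> vowel (running count: 4)
  Position 10: 'v' -> consonant (running count: 4)
  Position 11: 'e' -> vowel (running count: 5)
Total vowels: 5

5


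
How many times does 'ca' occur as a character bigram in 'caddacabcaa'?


Scanning 'caddacabcaa' for bigram 'ca':
  Position 0: 'ca' -> MATCH
  Position 1: 'ad' -> no
  Position 2: 'dd' -> no
  Position 3: 'da' -> no
  Position 4: 'ac' -> no
  Position 5: 'ca' -> MATCH
  Position 6: 'ab' -> no
  Position 7: 'bc' -> no
  Position 8: 'ca' -> MATCH
  Position 9: 'aa' -> no
Total matches: 3

3


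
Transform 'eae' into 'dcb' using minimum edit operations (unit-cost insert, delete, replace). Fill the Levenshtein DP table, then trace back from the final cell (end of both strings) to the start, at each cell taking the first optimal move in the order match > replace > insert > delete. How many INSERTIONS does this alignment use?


Edit distance = 3. Backtracking from cell (3, 3) with preference match > replace > insert > delete,
then listing the resulting alignment 'eae' -> 'dcb' left to right:
  Step 1: replace e->d
  Step 2: replace a->c
  Step 3: replace e->b
Total insertions: 0

0


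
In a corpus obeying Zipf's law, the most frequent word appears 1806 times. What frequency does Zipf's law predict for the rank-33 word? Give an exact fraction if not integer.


Zipf's law: freq(rank) = f1 / rank
f1 = 1806, rank = 33
freq = 1806 / 33
GCD(1806, 33) = 3
Simplified: 602/11

602/11


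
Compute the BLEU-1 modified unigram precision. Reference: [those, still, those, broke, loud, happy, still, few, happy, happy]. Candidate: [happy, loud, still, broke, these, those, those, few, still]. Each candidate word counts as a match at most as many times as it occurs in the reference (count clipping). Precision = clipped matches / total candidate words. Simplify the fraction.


Reference word counts: {'broke': 1, 'few': 1, 'happy': 3, 'loud': 1, 'still': 2, 'those': 2}
Checking each candidate word (with clipping):
  'happy' -> in reference (ref count 3, used 1/3) -> match (matches: 1)
  'loud' -> in reference (ref count 1, used 1/1) -> match (matches: 2)
  'still' -> in reference (ref count 2, used 1/2) -> match (matches: 3)
  'broke' -> in reference (ref count 1, used 1/1) -> match (matches: 4)
  'these' -> not in reference -> no match (matches: 4)
  'those' -> in reference (ref count 2, used 1/2) -> match (matches: 5)
  'those' -> in reference (ref count 2, used 2/2) -> match (matches: 6)
  'few' -> in reference (ref count 1, used 1/1) -> match (matches: 7)
  'still' -> in reference (ref count 2, used 2/2) -> match (matches: 8)
Clipped matches: 8, Candidate length: 9
Precision = 8/9

8/9


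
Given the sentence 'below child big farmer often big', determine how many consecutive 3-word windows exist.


Word trigrams from [6] words:
  Trigram 1: (below child big)
  Trigram 2: (child big farmer)
  Trigram 3: (big farmer often)
  Trigram 4: (farmer often big)
Total word trigrams: 6 - 2 = 4

4


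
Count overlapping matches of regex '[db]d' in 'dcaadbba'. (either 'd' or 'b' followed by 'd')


Pattern: [db]d means either 'd' or 'b' followed by 'd'.
Scanning 'dcaadbba' position-by-position:
  Pos 0: window 'dc' -> no
  Pos 1: window 'ca' -> no
  Pos 2: window 'aa' -> no
  Pos 3: window 'ad' -> no
  Pos 4: window 'db' -> no
  Pos 5: window 'bb' -> no
  Pos 6: window 'ba' -> no
  Pos 7: window 'a' -> no
Total matches: 0

0


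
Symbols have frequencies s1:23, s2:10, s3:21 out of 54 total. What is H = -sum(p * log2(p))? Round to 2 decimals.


Computing entropy H = -sum(p_i * log2(p_i)):
  s1: p = 23/54 = 0.4259, -p*log2(p) = 0.5245
  s2: p = 10/54 = 0.1852, -p*log2(p) = 0.4505
  s3: p = 21/54 = 0.3889, -p*log2(p) = 0.5299
H = sum of terms = 1.5049
Rounded to 2 decimals: 1.50

1.50


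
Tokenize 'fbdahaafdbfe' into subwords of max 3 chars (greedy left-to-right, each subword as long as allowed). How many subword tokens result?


'fbdahaafdbfe' has 12 characters.
Chunking with max size 3:
  Chunk 1: 'fbd' (positions 0-2)
  Chunk 2: 'aha' (positions 3-5)
  Chunk 3: 'afd' (positions 6-8)
  Chunk 4: 'bfe' (positions 9-11)
Total chunks: ceil(12 / 3) = 4

4


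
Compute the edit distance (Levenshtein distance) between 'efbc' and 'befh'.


Building DP table for s1='efbc' (len 4) and s2='befh' (len 4):
       b  e  f  h
    0  1  2  3  4
  e 1  1  1  2  3
  f 2  2  2  1  2
  b 3  2  3  2  2
  c 4  3  3  3  3
Edit distance = dp[4][4] = 3

3


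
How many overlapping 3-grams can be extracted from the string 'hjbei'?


String 'hjbei' has length L = 5.
Number of overlapping n-grams = L - n + 1
Substituting: 5 - 3 + 1 = 3

3


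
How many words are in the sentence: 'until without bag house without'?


Counting words by splitting on spaces:
  Word 1: 'until'
  Word 2: 'without'
  Word 3: 'bag'
  Word 4: 'house'
  Word 5: 'without'
Total words: 5

5


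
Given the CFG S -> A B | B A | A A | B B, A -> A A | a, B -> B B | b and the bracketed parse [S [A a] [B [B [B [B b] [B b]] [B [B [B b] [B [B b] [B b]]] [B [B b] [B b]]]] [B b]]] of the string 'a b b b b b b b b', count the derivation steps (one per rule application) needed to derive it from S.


Every bracketed nonterminal node [X ...] in the tree is produced by exactly one rule application.
Reading the tree off as a leftmost derivation:
  Step 1: S  =>  A B   (applied S -> A B)
  Step 2: A B  =>  a B   (applied A -> a)
  Step 3: a B  =>  a B B   (applied B -> B B)
  Step 4: a B B  =>  a B B B   (applied B -> B B)
  Step 5: a B B B  =>  a B B B B   (applied B -> B B)
  Step 6: a B B B B  =>  a b B B B   (applied B -> b)
  Step 7: a b B B B  =>  a b b B B   (applied B -> b)
  Step 8: a b b B B  =>  a b b B B B   (applied B -> B B)
  Step 9: a b b B B B  =>  a b b B B B B   (applied B -> B B)
  Step 10: a b b B B B B  =>  a b b b B B B   (applied B -> b)
  Step 11: a b b b B B B  =>  a b b b B B B B   (applied B -> B B)
  Step 12: a b b b B B B B  =>  a b b b b B B B   (applied B -> b)
  Step 13: a b b b b B B B  =>  a b b b b b B B   (applied B -> b)
  Step 14: a b b b b b B B  =>  a b b b b b B B B   (applied B -> B B)
  Step 15: a b b b b b B B B  =>  a b b b b b b B B   (applied B -> b)
  Step 16: a b b b b b b B B  =>  a b b b b b b b B   (applied B -> b)
  Step 17: a b b b b b b b B  =>  a b b b b b b b b   (applied B -> b)
Final yield: a b b b b b b b b
Total rewrite steps: 17

17


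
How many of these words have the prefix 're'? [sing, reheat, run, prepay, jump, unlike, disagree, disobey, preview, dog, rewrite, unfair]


Checking each word for prefix 're':
  'sing' -> no (count: 0)
  'reheat' -> YES, starts with 're' (count: 1)
  'run' -> no (count: 1)
  'prepay' -> no (count: 1)
  'jump' -> no (count: 1)
  'unlike' -> no (count: 1)
  'disagree' -> no (count: 1)
  'disobey' -> no (count: 1)
  'preview' -> no (count: 1)
  'dog' -> no (count: 1)
  'rewrite' -> YES, starts with 're' (count: 2)
  'unfair' -> no (count: 2)
Total with prefix 're': 2

2


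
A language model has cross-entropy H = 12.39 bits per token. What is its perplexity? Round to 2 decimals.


Perplexity formula: PP = 2^H
H = 12.39
PP = 2^12.39
Decompose: 2^12.39 = 2^12 * 2^0.39
2^12 = 4096, 2^0.39 ~ 1.3103934
PP ~ 4096 * 1.3103934 = 5367.3713664
Rounded to 2 decimals: 5367.37

5367.37


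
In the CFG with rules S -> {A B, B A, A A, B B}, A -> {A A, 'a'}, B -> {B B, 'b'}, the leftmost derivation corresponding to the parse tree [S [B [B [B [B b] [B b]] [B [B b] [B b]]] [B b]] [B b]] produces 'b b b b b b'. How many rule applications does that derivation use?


Every bracketed nonterminal node [X ...] in the tree is produced by exactly one rule application.
Reading the tree off as a leftmost derivation:
  Step 1: S  =>  B B   (applied S -> B B)
  Step 2: B B  =>  B B B   (applied B -> B B)
  Step 3: B B B  =>  B B B B   (applied B -> B B)
  Step 4: B B B B  =>  B B B B B   (applied B -> B B)
  Step 5: B B B B B  =>  b B B B B   (applied B -> b)
  Step 6: b B B B B  =>  b b B B B   (applied B -> b)
  Step 7: b b B B B  =>  b b B B B B   (applied B -> B B)
  Step 8: b b B B B B  =>  b b b B B B   (applied B -> b)
  Step 9: b b b B B B  =>  b b b b B B   (applied B -> b)
  Step 10: b b b b B B  =>  b b b b b B   (applied B -> b)
  Step 11: b b b b b B  =>  b b b b b b   (applied B -> b)
Final yield: b b b b b b
Total rewrite steps: 11

11


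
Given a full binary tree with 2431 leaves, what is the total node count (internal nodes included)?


Leaf nodes (terminals): 2431
Internal nodes = n - 1 = 2431 - 1 = 2430
Total = leaves + internal = 2431 + 2430 = 4861

4861


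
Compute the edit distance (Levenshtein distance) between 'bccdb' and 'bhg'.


Building DP table for s1='bccdb' (len 5) and s2='bhg' (len 3):
       b  h  g
    0  1  2  3
  b 1  0  1  2
  c 2  1  1  2
  c 3  2  2  2
  d 4  3  3  3
  b 5  4  4  4
Edit distance = dp[5][3] = 4

4


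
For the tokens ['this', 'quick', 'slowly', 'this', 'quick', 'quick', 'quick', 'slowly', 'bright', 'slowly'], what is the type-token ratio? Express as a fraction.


Tokens: 10
Unique types: ('bright', 'quick', 'slowly', 'this') = 4
TTR = 4/10
Simplify: divide both by 2 -> 2/5
TTR = 2/5

2/5


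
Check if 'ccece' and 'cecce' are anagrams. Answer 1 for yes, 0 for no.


Sort characters of 'ccece': 'cccee'
Sort characters of 'cecce': 'cccee'
Sorted forms match -> they ARE anagrams
Result: 1

1


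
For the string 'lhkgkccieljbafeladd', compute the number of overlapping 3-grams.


String 'lhkgkccieljbafeladd' has length L = 19.
Number of overlapping n-grams = L - n + 1
Substituting: 19 - 3 + 1 = 17

17


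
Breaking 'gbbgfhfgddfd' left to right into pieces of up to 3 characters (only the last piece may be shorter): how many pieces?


'gbbgfhfgddfd' has 12 characters.
Chunking with max size 3:
  Chunk 1: 'gbb' (positions 0-2)
  Chunk 2: 'gfh' (positions 3-5)
  Chunk 3: 'fgd' (positions 6-8)
  Chunk 4: 'dfd' (positions 9-11)
Total chunks: ceil(12 / 3) = 4

4


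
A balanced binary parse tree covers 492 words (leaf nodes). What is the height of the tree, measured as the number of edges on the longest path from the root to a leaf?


In a balanced binary tree with n leaves the deepest leaf is ceil(log2(n)) edges below the root.
log2(492) = 8.9425
ceil(8.9425) = 9
height (edges) = 9

9


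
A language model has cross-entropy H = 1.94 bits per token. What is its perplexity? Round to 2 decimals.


Perplexity formula: PP = 2^H
H = 1.94
PP = 2^1.94
Decompose: 2^1.94 = 2^1 * 2^0.94
2^1 = 2, 2^0.94 ~ 1.9185282
PP ~ 2 * 1.9185282 = 3.8370564
Rounded to 2 decimals: 3.84

3.84


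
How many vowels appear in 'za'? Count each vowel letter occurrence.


Scanning each character of 'za':
  Position 1: 'z' -> consonant (running count: 0)
  Position 2: 'a' -> vowel (running count: 1)
Total vowels: 1

1


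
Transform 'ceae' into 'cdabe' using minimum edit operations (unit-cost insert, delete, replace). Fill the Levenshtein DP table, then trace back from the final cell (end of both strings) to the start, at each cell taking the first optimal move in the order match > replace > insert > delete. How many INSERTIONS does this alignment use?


Edit distance = 2. Backtracking from cell (4, 5) with preference match > replace > insert > delete,
then listing the resulting alignment 'ceae' -> 'cdabe' left to right:
  Step 1: keep 'c'
  Step 2: replace e->d
  Step 3: keep 'a'
  Step 4: insert 'b' [insertion #1]
  Step 5: keep 'e'
Total insertions: 1

1


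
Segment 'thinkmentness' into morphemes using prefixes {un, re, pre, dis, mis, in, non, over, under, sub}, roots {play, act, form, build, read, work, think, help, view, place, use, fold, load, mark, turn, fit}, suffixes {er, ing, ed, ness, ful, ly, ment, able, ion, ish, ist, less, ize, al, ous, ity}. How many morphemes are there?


Segmenting 'thinkmentness' against the inventory:
  'think' -> root (morpheme 1)
  'ment' -> suffix (morpheme 2)
  'ness' -> suffix (morpheme 3)
Total morphemes: 3

3


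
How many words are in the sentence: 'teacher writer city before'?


Counting words by splitting on spaces:
  Word 1: 'teacher'
  Word 2: 'writer'
  Word 3: 'city'
  Word 4: 'before'
Total words: 4

4


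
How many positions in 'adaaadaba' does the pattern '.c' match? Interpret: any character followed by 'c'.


Pattern: .c means any character followed by 'c'.
Scanning 'adaaadaba' position-by-position:
  Pos 0: window 'ad' -> no
  Pos 1: window 'da' -> no
  Pos 2: window 'aa' -> no
  Pos 3: window 'aa' -> no
  Pos 4: window 'ad' -> no
  Pos 5: window 'da' -> no
  Pos 6: window 'ab' -> no
  Pos 7: window 'ba' -> no
  Pos 8: window 'a' -> no
Total matches: 0

0


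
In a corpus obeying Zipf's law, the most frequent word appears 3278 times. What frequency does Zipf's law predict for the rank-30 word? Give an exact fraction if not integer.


Zipf's law: freq(rank) = f1 / rank
f1 = 3278, rank = 30
freq = 3278 / 30
GCD(3278, 30) = 2
Simplified: 1639/15

1639/15


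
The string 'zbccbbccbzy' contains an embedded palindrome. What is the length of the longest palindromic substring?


Scanning 'zbccbbccbzy' for palindromic substrings.
Substring at positions 0-9: 'zbccbbccbz'.
Check: reverse('zbccbbccbz') = 'zbccbbccbz' -> palindrome confirmed.
Neighbouring characters ('-' / 'y') break symmetry, so it cannot extend further.
No longer palindromic substring exists; longest length = 10

10


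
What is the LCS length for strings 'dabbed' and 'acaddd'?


DP table for LCS of 'dabbed' and 'acaddd':
       a  c  a  d  d  d
    0  0  0  0  0  0  0
  d 0  0  0  0  1  1  1
  a 0  1  1  1  1  1  1
  b 0  1  1  1  1  1  1
  b 0  1  1  1  1  1  1
  e 0  1  1  1  1  1  1
  d 0  1  1  1  2  2  2
LCS: 'dd'
LCS length = 2

2


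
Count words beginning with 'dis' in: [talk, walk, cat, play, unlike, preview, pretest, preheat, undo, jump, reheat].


Checking each word for prefix 'dis':
  'talk' -> no (count: 0)
  'walk' -> no (count: 0)
  'cat' -> no (count: 0)
  'play' -> no (count: 0)
  'unlike' -> no (count: 0)
  'preview' -> no (count: 0)
  'pretest' -> no (count: 0)
  'preheat' -> no (count: 0)
  'undo' -> no (count: 0)
  'jump' -> no (count: 0)
  'reheat' -> no (count: 0)
Total with prefix 'dis': 0

0


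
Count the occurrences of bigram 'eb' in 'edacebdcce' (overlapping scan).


Scanning 'edacebdcce' for bigram 'eb':
  Position 0: 'ed' -> no
  Position 1: 'da' -> no
  Position 2: 'ac' -> no
  Position 3: 'ce' -> no
  Position 4: 'eb' -> MATCH
  Position 5: 'bd' -> no
  Position 6: 'dc' -> no
  Position 7: 'cc' -> no
  Position 8: 'ce' -> no
Total matches: 1

1


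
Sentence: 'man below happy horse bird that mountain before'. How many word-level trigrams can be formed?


Word trigrams from [8] words:
  Trigram 1: (man below happy)
  Trigram 2: (below happy horse)
  Trigram 3: (happy horse bird)
  Trigram 4: (horse bird that)
  Trigram 5: (bird that mountain)
  Trigram 6: (that mountain before)
Total word trigrams: 8 - 2 = 6

6


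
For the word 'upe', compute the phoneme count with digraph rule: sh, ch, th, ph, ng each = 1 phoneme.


Parsing 'upe' greedily, digraphs first:
  'u' -> vowel phoneme (phonemes so far: 1)
  'p' -> consonant phoneme (phonemes so far: 2)
  'e' -> vowel phoneme (phonemes so far: 3)
Total phonemes: 3

3


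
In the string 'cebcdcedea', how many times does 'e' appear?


Scanning 'cebcdcedea' for 'e':
  Position 1: 'e' -> MATCH (count: 1)
  Position 6: 'e' -> MATCH (count: 2)
  Position 8: 'e' -> MATCH (count: 3)
Total occurrences of 'e': 3

3


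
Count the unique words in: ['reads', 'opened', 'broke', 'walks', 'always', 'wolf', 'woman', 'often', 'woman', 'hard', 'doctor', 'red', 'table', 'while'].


Listing all tokens and tracking unique types:
  Token 1: 'reads' -> NEW (unique so far: 1)
  Token 2: 'opened' -> NEW (unique so far: 2)
  Token 3: 'broke' -> NEW (unique so far: 3)
  Token 4: 'walks' -> NEW (unique so far: 4)
  Token 5: 'always' -> NEW (unique so far: 5)
  Token 6: 'wolf' -> NEW (unique so far: 6)
  Token 7: 'woman' -> NEW (unique so far: 7)
  Token 8: 'often' -> NEW (unique so far: 8)
  Token 9: 'woman' -> duplicate (unique so far: 8)
  Token 10: 'hard' -> NEW (unique so far: 9)
  Token 11: 'doctor' -> NEW (unique so far: 10)
  Token 12: 'red' -> NEW (unique so far: 11)
  Token 13: 'table' -> NEW (unique so far: 12)
  Token 14: 'while' -> NEW (unique so far: 13)
Unique types: ('always', 'broke', 'doctor', 'hard', 'often', 'opened', 'reads', 'red', 'table', 'walks', 'while', 'wolf', 'woman')
Vocabulary size: 13

13


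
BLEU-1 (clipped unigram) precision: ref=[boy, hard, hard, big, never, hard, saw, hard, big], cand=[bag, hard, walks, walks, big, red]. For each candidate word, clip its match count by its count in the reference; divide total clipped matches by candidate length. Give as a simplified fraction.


Reference word counts: {'big': 2, 'boy': 1, 'hard': 4, 'never': 1, 'saw': 1}
Checking each candidate word (with clipping):
  'bag' -> not in reference -> no match (matches: 0)
  'hard' -> in reference (ref count 4, used 1/4) -> match (matches: 1)
  'walks' -> not in reference -> no match (matches: 1)
  'walks' -> not in reference -> no match (matches: 1)
  'big' -> in reference (ref count 2, used 1/2) -> match (matches: 2)
  'red' -> not in reference -> no match (matches: 2)
Clipped matches: 2, Candidate length: 6
Precision = 2/6 = 1/3

1/3


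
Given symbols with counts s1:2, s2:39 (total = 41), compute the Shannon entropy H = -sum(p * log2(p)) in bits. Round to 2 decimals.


Computing entropy H = -sum(p_i * log2(p_i)):
  s1: p = 2/41 = 0.0488, -p*log2(p) = 0.2126
  s2: p = 39/41 = 0.9512, -p*log2(p) = 0.0686
H = sum of terms = 0.2812
Rounded to 2 decimals: 0.28

0.28


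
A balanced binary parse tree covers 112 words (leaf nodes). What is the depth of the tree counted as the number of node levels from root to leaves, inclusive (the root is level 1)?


In a balanced binary tree with n leaves the deepest leaf is ceil(log2(n)) edges below the root,
so counting node levels inclusive of root and leaves gives ceil(log2(n)) + 1 levels.
log2(112) = 6.8074
ceil(6.8074) = 7
levels = 7 + 1 = 8

8


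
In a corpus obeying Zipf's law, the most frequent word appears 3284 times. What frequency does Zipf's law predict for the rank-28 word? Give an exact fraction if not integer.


Zipf's law: freq(rank) = f1 / rank
f1 = 3284, rank = 28
freq = 3284 / 28
GCD(3284, 28) = 4
Simplified: 821/7

821/7


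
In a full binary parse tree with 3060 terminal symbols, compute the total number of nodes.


Leaf nodes (terminals): 3060
Internal nodes = n - 1 = 3060 - 1 = 3059
Total = leaves + internal = 3060 + 3059 = 6119

6119


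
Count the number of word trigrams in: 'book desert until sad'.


Word trigrams from [4] words:
  Trigram 1: (book desert until)
  Trigram 2: (desert until sad)
Total word trigrams: 4 - 2 = 2

2


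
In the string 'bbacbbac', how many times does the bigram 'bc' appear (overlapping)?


Scanning 'bbacbbac' for bigram 'bc':
  Position 0: 'bb' -> no
  Position 1: 'ba' -> no
  Position 2: 'ac' -> no
  Position 3: 'cb' -> no
  Position 4: 'bb' -> no
  Position 5: 'ba' -> no
  Position 6: 'ac' -> no
Total matches: 0

0


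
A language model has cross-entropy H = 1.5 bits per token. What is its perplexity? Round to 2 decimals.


Perplexity formula: PP = 2^H
H = 1.5
PP = 2^1.5
Decompose: 2^1.5 = 2^1 * 2^0.5 = 2^1 * sqrt(2)
2^1 = 2, sqrt(2) ~ 1.4142136
PP ~ 2 * 1.4142136 = 2.8284272
Rounded to 2 decimals: 2.83

2.83


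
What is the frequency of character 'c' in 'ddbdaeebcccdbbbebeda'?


Scanning 'ddbdaeebcccdbbbebeda' for 'c':
  Position 8: 'c' -> MATCH (count: 1)
  Position 9: 'c' -> MATCH (count: 2)
  Position 10: 'c' -> MATCH (count: 3)
Total occurrences of 'c': 3

3


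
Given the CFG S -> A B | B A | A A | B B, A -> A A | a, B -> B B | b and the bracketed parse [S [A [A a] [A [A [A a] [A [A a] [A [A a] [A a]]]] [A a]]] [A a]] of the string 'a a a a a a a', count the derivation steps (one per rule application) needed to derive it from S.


Every bracketed nonterminal node [X ...] in the tree is produced by exactly one rule application.
Reading the tree off as a leftmost derivation:
  Step 1: S  =>  A A   (applied S -> A A)
  Step 2: A A  =>  A A A   (applied A -> A A)
  Step 3: A A A  =>  a A A   (applied A -> a)
  Step 4: a A A  =>  a A A A   (applied A -> A A)
  Step 5: a A A A  =>  a A A A A   (applied A -> A A)
  Step 6: a A A A A  =>  a a A A A   (applied A -> a)
  Step 7: a a A A A  =>  a a A A A A   (applied A -> A A)
  Step 8: a a A A A A  =>  a a a A A A   (applied A -> a)
  Step 9: a a a A A A  =>  a a a A A A A   (applied A -> A A)
  Step 10: a a a A A A A  =>  a a a a A A A   (applied A -> a)
  Step 11: a a a a A A A  =>  a a a a a A A   (applied A -> a)
  Step 12: a a a a a A A  =>  a a a a a a A   (applied A -> a)
  Step 13: a a a a a a A  =>  a a a a a a a   (applied A -> a)
Final yield: a a a a a a a
Total rewrite steps: 13

13


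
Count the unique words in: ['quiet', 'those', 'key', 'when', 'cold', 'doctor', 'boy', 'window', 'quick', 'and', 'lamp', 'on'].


Listing all tokens and tracking unique types:
  Token 1: 'quiet' -> NEW (unique so far: 1)
  Token 2: 'those' -> NEW (unique so far: 2)
  Token 3: 'key' -> NEW (unique so far: 3)
  Token 4: 'when' -> NEW (unique so far: 4)
  Token 5: 'cold' -> NEW (unique so far: 5)
  Token 6: 'doctor' -> NEW (unique so far: 6)
  Token 7: 'boy' -> NEW (unique so far: 7)
  Token 8: 'window' -> NEW (unique so far: 8)
  Token 9: 'quick' -> NEW (unique so far: 9)
  Token 10: 'and' -> NEW (unique so far: 10)
  Token 11: 'lamp' -> NEW (unique so far: 11)
  Token 12: 'on' -> NEW (unique so far: 12)
Unique types: ('and', 'boy', 'cold', 'doctor', 'key', 'lamp', 'on', 'quick', 'quiet', 'those', 'when', 'window')
Vocabulary size: 12

12


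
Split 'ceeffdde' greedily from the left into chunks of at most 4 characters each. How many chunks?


'ceeffdde' has 8 characters.
Chunking with max size 4:
  Chunk 1: 'ceef' (positions 0-3)
  Chunk 2: 'fdde' (positions 4-7)
Total chunks: ceil(8 / 4) = 2

2


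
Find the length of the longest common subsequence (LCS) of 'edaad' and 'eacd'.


DP table for LCS of 'edaad' and 'eacd':
       e  a  c  d
    0  0  0  0  0
  e 0  1  1  1  1
  d 0  1  1  1  2
  a 0  1  2  2  2
  a 0  1  2  2  2
  d 0  1  2  2  3
LCS: 'ead'
LCS length = 3

3


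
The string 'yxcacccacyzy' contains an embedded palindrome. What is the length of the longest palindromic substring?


Scanning 'yxcacccacyzy' for palindromic substrings.
Substring at positions 2-8: 'cacccac'.
Check: reverse('cacccac') = 'cacccac' -> palindrome confirmed.
Neighbouring characters ('x' / 'y') break symmetry, so it cannot extend further.
No longer palindromic substring exists; longest length = 7

7


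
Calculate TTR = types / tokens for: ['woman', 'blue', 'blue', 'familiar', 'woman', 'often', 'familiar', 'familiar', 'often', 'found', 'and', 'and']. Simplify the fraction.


Tokens: 12
Unique types: ('and', 'blue', 'familiar', 'found', 'often', 'woman') = 6
TTR = 6/12
Simplify: divide both by 6 -> 1/2
TTR = 1/2

1/2


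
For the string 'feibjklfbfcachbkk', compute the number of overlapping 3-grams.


String 'feibjklfbfcachbkk' has length L = 17.
Number of overlapping n-grams = L - n + 1
Substituting: 17 - 3 + 1 = 15

15


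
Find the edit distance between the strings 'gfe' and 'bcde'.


Building DP table for s1='gfe' (len 3) and s2='bcde' (len 4):
       b  c  d  e
    0  1  2  3  4
  g 1  1  2  3  4
  f 2  2  2  3  4
  e 3  3  3  3  3
Edit distance = dp[3][4] = 3

3


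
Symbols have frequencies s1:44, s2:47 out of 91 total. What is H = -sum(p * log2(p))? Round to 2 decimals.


Computing entropy H = -sum(p_i * log2(p_i)):
  s1: p = 44/91 = 0.4835, -p*log2(p) = 0.5069
  s2: p = 47/91 = 0.5165, -p*log2(p) = 0.4923
H = sum of terms = 0.9992
Rounded to 2 decimals: 1.00

1.00


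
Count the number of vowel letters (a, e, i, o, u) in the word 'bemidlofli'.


Scanning each character of 'bemidlofli':
  Position 1: 'b' -> consonant (running count: 0)
  Position 2: 'e' -> vowel (running count: 1)
  Position 3: 'm' -> consonant (running count: 1)
  Position 4: 'i' -> vowel (running count: 2)
  Position 5: 'd' -> consonant (running count: 2)
  Position 6: 'l' -> consonant (running count: 2)
  Position 7: 'o' -> vowel (running count: 3)
  Position 8: 'f' -> consonant (running count: 3)
  Position 9: 'l' -> consonant (running count: 3)
  Position 10: 'i' -> vowel (running count: 4)
Total vowels: 4

4


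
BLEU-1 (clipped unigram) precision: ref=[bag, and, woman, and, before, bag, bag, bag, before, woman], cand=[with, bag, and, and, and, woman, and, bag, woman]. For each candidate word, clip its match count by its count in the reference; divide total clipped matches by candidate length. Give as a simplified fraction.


Reference word counts: {'and': 2, 'bag': 4, 'before': 2, 'woman': 2}
Checking each candidate word (with clipping):
  'with' -> not in reference -> no match (matches: 0)
  'bag' -> in reference (ref count 4, used 1/4) -> match (matches: 1)
  'and' -> in reference (ref count 2, used 1/2) -> match (matches: 2)
  'and' -> in reference (ref count 2, used 2/2) -> match (matches: 3)
  'and' -> ref count 2 already used up (2/2) -> clipped, no match (matches: 3)
  'woman' -> in reference (ref count 2, used 1/2) -> match (matches: 4)
  'and' -> ref count 2 already used up (2/2) -> clipped, no match (matches: 4)
  'bag' -> in reference (ref count 4, used 2/4) -> match (matches: 5)
  'woman' -> in reference (ref count 2, used 2/2) -> match (matches: 6)
Clipped matches: 6, Candidate length: 9
Precision = 6/9 = 2/3

2/3


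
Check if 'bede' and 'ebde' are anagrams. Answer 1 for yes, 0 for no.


Sort characters of 'bede': 'bdee'
Sort characters of 'ebde': 'bdee'
Sorted forms match -> they ARE anagrams
Result: 1

1


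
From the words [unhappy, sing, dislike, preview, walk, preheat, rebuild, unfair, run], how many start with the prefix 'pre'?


Checking each word for prefix 'pre':
  'unhappy' -> no (count: 0)
  'sing' -> no (count: 0)
  'dislike' -> no (count: 0)
  'preview' -> YES, starts with 'pre' (count: 1)
  'walk' -> no (count: 1)
  'preheat' -> YES, starts with 'pre' (count: 2)
  'rebuild' -> no (count: 2)
  'unfair' -> no (count: 2)
  'run' -> no (count: 2)
Total with prefix 'pre': 2

2


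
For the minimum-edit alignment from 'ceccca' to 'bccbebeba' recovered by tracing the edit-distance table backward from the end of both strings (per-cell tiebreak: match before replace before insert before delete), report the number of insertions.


Edit distance = 6. Backtracking from cell (6, 9) with preference match > replace > insert > delete,
then listing the resulting alignment 'ceccca' -> 'bccbebeba' left to right:
  Step 1: insert 'b' [insertion #1]
  Step 2: insert 'c' [insertion #2]
  Step 3: keep 'c'
  Step 4: insert 'b' [insertion #3]
  Step 5: keep 'e'
  Step 6: replace c->b
  Step 7: replace c->e
  Step 8: replace c->b
  Step 9: keep 'a'
Total insertions: 3

3


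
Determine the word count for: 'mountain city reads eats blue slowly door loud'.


Counting words by splitting on spaces:
  Word 1: 'mountain'
  Word 2: 'city'
  Word 3: 'reads'
  Word 4: 'eats'
  Word 5: 'blue'
  Word 6: 'slowly'
  Word 7: 'door'
  Word 8: 'loud'
Total words: 8

8


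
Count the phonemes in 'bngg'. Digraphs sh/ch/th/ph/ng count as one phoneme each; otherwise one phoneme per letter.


Parsing 'bngg' greedily, digraphs first:
  'b' -> consonant phoneme (phonemes so far: 1)
  'ng' -> digraph (1 consonant phoneme) (phonemes so far: 2)
  'g' -> consonant phoneme (phonemes so far: 3)
Total phonemes: 3

3


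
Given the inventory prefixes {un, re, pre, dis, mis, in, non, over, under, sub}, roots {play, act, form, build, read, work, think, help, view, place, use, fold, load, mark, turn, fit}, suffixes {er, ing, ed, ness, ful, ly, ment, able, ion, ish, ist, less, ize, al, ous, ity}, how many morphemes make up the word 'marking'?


Segmenting 'marking' against the inventory:
  'mark' -> root (morpheme 1)
  'ing' -> suffix (morpheme 2)
Total morphemes: 2

2


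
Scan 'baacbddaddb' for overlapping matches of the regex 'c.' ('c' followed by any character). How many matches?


Pattern: c. means 'c' followed by any character.
Scanning 'baacbddaddb' position-by-position:
  Pos 0: window 'ba' -> no
  Pos 1: window 'aa' -> no
  Pos 2: window 'ac' -> no
  Pos 3: window 'cb' -> MATCH
  Pos 4: window 'bd' -> no
  Pos 5: window 'dd' -> no
  Pos 6: window 'da' -> no
  Pos 7: window 'ad' -> no
  Pos 8: window 'dd' -> no
  Pos 9: window 'db' -> no
  Pos 10: window 'b' -> no
Total matches: 1

1


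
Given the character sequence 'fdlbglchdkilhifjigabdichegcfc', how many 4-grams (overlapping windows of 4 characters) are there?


String 'fdlbglchdkilhifjigabdichegcfc' has length L = 29.
Number of overlapping n-grams = L - n + 1
Substituting: 29 - 4 + 1 = 26

26


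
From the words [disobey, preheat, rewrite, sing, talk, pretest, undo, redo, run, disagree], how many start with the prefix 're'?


Checking each word for prefix 're':
  'disobey' -> no (count: 0)
  'preheat' -> no (count: 0)
  'rewrite' -> YES, starts with 're' (count: 1)
  'sing' -> no (count: 1)
  'talk' -> no (count: 1)
  'pretest' -> no (count: 1)
  'undo' -> no (count: 1)
  'redo' -> YES, starts with 're' (count: 2)
  'run' -> no (count: 2)
  'disagree' -> no (count: 2)
Total with prefix 're': 2

2


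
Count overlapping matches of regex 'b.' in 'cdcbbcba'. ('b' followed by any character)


Pattern: b. means 'b' followed by any character.
Scanning 'cdcbbcba' position-by-position:
  Pos 0: window 'cd' -> no
  Pos 1: window 'dc' -> no
  Pos 2: window 'cb' -> no
  Pos 3: window 'bb' -> MATCH
  Pos 4: window 'bc' -> MATCH
  Pos 5: window 'cb' -> no
  Pos 6: window 'ba' -> MATCH
  Pos 7: window 'a' -> no
Total matches: 3

3


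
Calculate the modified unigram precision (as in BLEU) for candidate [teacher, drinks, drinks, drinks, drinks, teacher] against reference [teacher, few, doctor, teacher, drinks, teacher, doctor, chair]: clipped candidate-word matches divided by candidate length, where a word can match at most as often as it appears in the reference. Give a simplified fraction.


Reference word counts: {'chair': 1, 'doctor': 2, 'drinks': 1, 'few': 1, 'teacher': 3}
Checking each candidate word (with clipping):
  'teacher' -> in reference (ref count 3, used 1/3) -> match (matches: 1)
  'drinks' -> in reference (ref count 1, used 1/1) -> match (matches: 2)
  'drinks' -> ref count 1 already used up (1/1) -> clipped, no match (matches: 2)
  'drinks' -> ref count 1 already used up (1/1) -> clipped, no match (matches: 2)
  'drinks' -> ref count 1 already used up (1/1) -> clipped, no match (matches: 2)
  'teacher' -> in reference (ref count 3, used 2/3) -> match (matches: 3)
Clipped matches: 3, Candidate length: 6
Precision = 3/6 = 1/2

1/2


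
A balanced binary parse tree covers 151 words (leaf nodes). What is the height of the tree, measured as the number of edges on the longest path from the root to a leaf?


In a balanced binary tree with n leaves the deepest leaf is ceil(log2(n)) edges below the root.
log2(151) = 7.2384
ceil(7.2384) = 8
height (edges) = 8

8


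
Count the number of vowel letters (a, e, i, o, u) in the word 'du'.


Scanning each character of 'du':
  Position 1: 'd' -> consonant (running count: 0)
  Position 2: 'u' -> vowel (running count: 1)
Total vowels: 1

1


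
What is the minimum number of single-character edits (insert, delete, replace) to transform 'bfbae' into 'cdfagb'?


Building DP table for s1='bfbae' (len 5) and s2='cdfagb' (len 6):
       c  d  f  a  g  b
    0  1  2  3  4  5  6
  b 1  1  2  3  4  5  5
  f 2  2  2  2  3  4  5
  b 3  3  3  3  3  4  4
  a 4  4  4  4  3  4  5
  e 5  5  5  5  4  4  5
Edit distance = dp[5][6] = 5

5
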